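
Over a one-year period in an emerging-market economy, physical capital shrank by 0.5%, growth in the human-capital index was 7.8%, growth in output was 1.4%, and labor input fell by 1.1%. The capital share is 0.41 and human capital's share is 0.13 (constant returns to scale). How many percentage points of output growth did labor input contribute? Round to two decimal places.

Labor's share = 1 − 0.41 − 0.13 = 0.46.
Contribution = share × growth = 0.46 × (-1.1) = -0.506 pp.

-0.51 percentage points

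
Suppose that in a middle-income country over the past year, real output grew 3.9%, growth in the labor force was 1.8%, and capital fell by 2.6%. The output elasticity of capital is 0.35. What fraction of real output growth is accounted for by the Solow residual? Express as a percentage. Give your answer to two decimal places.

93.33%

Labor's share = 1 − 0.35 = 0.65.
Capital: 0.35 × (-2.6) = -0.91 pp.
The labor force: 0.65 × 1.8 = 1.17 pp.
TFP growth = 3.9 − 0.26 = 3.64%.
TFP share of growth = 3.64 / 3.9 × 100 = 93.3333%.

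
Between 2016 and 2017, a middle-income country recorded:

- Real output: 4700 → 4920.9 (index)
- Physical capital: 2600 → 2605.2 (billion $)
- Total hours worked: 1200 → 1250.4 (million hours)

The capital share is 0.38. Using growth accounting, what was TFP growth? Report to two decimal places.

2.02%

Real output growth = (4920.9 − 4700) / 4700 = 4.7%.
Physical capital growth = (2605.2 − 2600) / 2600 = 0.2%.
Total hours worked growth = (1250.4 − 1200) / 1200 = 4.2%.
Labor's share = 1 − 0.38 = 0.62.
Physical capital: 0.38 × 0.2 = 0.076 pp.
Total hours worked: 0.62 × 4.2 = 2.604 pp.
TFP growth = 4.7 − 2.68 = 2.02%.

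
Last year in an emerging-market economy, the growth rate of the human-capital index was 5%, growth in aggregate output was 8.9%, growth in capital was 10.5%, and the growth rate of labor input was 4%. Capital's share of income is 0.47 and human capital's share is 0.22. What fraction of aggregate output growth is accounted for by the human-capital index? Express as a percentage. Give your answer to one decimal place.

The human-capital index accounted for 12.4% of growth.

The human-capital index contributed 0.22 × 5 = 1.1 pp.
Share of growth = 1.1 / 8.9 × 100 = 12.36%.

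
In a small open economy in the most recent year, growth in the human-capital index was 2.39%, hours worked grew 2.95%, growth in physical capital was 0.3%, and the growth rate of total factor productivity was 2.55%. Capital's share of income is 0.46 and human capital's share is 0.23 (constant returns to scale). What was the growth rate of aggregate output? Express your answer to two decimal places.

Labor's share = 1 − 0.46 − 0.23 = 0.31.
Physical capital: 0.46 × 0.3 = 0.138 pp.
The human-capital index: 0.23 × 2.39 = 0.5497 pp.
Hours worked: 0.31 × 2.95 = 0.9145 pp.
Output growth = 2.55 + 1.6022 = 4.1522%.

Aggregate output growth was 4.15%.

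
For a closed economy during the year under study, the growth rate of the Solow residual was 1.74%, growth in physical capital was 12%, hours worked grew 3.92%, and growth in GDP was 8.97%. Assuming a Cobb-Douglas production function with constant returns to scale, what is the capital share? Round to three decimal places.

gY = gA + α·gK + (1−α)·gL, so gY − gA − gL = α(gK − gL).
8.97 − 1.74 − 3.92 = α × (12 − 3.92).
3.31 = 8.08 α, so α = 0.40965.

The capital share is 0.410.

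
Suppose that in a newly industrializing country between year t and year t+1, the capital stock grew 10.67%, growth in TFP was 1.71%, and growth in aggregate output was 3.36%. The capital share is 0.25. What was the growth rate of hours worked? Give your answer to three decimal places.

-1.357%

Labor's share = 1 − 0.25 = 0.75.
gY = gA + 0.25×10.67 + 0.75×g.
0.75×g = 3.36 − 1.71 − 2.6675 = -1.0175.
g = -1.0175 / 0.75 = -1.35667%.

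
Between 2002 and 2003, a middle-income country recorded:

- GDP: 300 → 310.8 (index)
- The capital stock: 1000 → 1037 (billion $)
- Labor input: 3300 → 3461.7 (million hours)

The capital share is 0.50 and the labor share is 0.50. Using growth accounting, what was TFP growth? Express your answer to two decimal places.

-0.70%

GDP growth = (310.8 − 300) / 300 = 3.6%.
The capital stock growth = (1037 − 1000) / 1000 = 3.7%.
Labor input growth = (3461.7 − 3300) / 3300 = 4.9%.
Labor's share = 1 − 0.5 = 0.5.
The capital stock: 0.5 × 3.7 = 1.85 pp.
Labor input: 0.5 × 4.9 = 2.45 pp.
TFP growth = 3.6 − 4.3 = -0.7%.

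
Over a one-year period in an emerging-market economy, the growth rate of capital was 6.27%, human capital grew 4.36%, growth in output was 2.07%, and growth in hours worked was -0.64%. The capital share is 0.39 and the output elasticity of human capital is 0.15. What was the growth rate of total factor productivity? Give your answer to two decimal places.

-0.73%

Labor's share = 1 − 0.39 − 0.15 = 0.46.
Capital: 0.39 × 6.27 = 2.4453 pp.
Human capital: 0.15 × 4.36 = 0.654 pp.
Hours worked: 0.46 × (-0.64) = -0.2944 pp.
TFP growth = 2.07 − 2.8049 = -0.7349%.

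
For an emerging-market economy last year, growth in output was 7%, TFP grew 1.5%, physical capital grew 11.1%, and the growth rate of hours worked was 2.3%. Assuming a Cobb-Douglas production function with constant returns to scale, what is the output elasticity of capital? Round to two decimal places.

gY = gA + α·gK + (1−α)·gL, so gY − gA − gL = α(gK − gL).
7 − 1.5 − 2.3 = α × (11.1 − 2.3).
3.2 = 8.8 α, so α = 0.3636.

0.36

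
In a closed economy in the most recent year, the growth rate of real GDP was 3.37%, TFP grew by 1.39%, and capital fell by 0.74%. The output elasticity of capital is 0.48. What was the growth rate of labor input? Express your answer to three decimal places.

Labor input growth was 4.491%.

Labor's share = 1 − 0.48 = 0.52.
gY = gA + 0.48×(-0.74) + 0.52×g.
0.52×g = 3.37 − 1.39 + 0.3552 = 2.3352.
g = 2.3352 / 0.52 = 4.49077%.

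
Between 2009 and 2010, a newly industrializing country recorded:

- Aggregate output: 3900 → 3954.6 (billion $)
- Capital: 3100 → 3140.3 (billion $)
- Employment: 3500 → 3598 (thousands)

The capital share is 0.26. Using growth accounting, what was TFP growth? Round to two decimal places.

Aggregate output growth = (3954.6 − 3900) / 3900 = 1.4%.
Capital growth = (3140.3 − 3100) / 3100 = 1.3%.
Employment growth = (3598 − 3500) / 3500 = 2.8%.
Labor's share = 1 − 0.26 = 0.74.
Capital: 0.26 × 1.3 = 0.338 pp.
Employment: 0.74 × 2.8 = 2.072 pp.
TFP growth = 1.4 − 2.41 = -1.01%.

-1.01%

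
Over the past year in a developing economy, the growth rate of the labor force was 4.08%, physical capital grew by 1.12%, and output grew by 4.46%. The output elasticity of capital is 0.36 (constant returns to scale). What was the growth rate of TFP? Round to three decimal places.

Labor's share = 1 − 0.36 = 0.64.
Physical capital: 0.36 × 1.12 = 0.4032 pp.
The labor force: 0.64 × 4.08 = 2.6112 pp.
TFP growth = 4.46 − 3.0144 = 1.4456%.

TFP grew 1.446%.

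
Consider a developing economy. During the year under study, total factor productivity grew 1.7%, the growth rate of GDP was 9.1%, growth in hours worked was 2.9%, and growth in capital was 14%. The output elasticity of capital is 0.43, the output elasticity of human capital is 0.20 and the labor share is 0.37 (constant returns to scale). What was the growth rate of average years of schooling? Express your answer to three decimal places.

Average years of schooling growth was 1.535%.

Labor's share = 1 − 0.43 − 0.2 = 0.37.
gY = gA + 0.43×14 + 0.37×2.9 + 0.2×g.
0.2×g = 9.1 − 1.7 − 7.093 = 0.307.
g = 0.307 / 0.2 = 1.535%.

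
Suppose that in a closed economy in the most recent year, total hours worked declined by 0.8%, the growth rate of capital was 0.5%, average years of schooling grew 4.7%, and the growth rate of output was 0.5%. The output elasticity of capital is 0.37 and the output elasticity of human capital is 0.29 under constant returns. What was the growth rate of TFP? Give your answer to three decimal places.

Labor's share = 1 − 0.37 − 0.29 = 0.34.
Capital: 0.37 × 0.5 = 0.185 pp.
Average years of schooling: 0.29 × 4.7 = 1.363 pp.
Total hours worked: 0.34 × (-0.8) = -0.272 pp.
TFP growth = 0.5 − 1.276 = -0.776%.

-0.776%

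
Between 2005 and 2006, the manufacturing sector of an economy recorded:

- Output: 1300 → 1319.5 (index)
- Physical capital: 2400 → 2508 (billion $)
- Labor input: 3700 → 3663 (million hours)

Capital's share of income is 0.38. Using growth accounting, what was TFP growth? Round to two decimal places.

0.41%

Output growth = (1319.5 − 1300) / 1300 = 1.5%.
Physical capital growth = (2508 − 2400) / 2400 = 4.5%.
Labor input growth = (3663 − 3700) / 3700 = -1%.
Labor's share = 1 − 0.38 = 0.62.
Physical capital: 0.38 × 4.5 = 1.71 pp.
Labor input: 0.62 × (-1) = -0.62 pp.
TFP growth = 1.5 − 1.09 = 0.41%.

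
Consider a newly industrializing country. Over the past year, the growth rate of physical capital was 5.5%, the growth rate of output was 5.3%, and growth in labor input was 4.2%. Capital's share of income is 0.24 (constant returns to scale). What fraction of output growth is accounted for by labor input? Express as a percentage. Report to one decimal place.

Labor input accounted for 60.2% of growth.

Labor's share = 1 − 0.24 = 0.76.
Labor input contributed 0.76 × 4.2 = 3.192 pp.
Share of growth = 3.192 / 5.3 × 100 = 60.226%.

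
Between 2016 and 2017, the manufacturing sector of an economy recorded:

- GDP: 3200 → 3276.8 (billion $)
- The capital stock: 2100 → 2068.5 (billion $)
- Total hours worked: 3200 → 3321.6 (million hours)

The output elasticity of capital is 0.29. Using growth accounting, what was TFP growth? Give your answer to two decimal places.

GDP growth = (3276.8 − 3200) / 3200 = 2.4%.
The capital stock growth = (2068.5 − 2100) / 2100 = -1.5%.
Total hours worked growth = (3321.6 − 3200) / 3200 = 3.8%.
Labor's share = 1 − 0.29 = 0.71.
The capital stock: 0.29 × (-1.5) = -0.435 pp.
Total hours worked: 0.71 × 3.8 = 2.698 pp.
TFP growth = 2.4 − 2.263 = 0.137%.

0.14%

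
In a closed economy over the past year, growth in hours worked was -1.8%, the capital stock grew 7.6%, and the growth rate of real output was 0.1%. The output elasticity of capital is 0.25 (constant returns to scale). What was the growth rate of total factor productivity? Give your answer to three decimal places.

-0.450%

Labor's share = 1 − 0.25 = 0.75.
The capital stock: 0.25 × 7.6 = 1.9 pp.
Hours worked: 0.75 × (-1.8) = -1.35 pp.
TFP growth = 0.1 − 0.55 = -0.45%.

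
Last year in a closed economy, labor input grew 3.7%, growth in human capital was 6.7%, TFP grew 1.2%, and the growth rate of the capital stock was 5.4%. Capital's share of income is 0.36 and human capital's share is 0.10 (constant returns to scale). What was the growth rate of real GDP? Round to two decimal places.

5.81%

Labor's share = 1 − 0.36 − 0.1 = 0.54.
The capital stock: 0.36 × 5.4 = 1.944 pp.
Human capital: 0.1 × 6.7 = 0.67 pp.
Labor input: 0.54 × 3.7 = 1.998 pp.
Output growth = 1.2 + 4.612 = 5.812%.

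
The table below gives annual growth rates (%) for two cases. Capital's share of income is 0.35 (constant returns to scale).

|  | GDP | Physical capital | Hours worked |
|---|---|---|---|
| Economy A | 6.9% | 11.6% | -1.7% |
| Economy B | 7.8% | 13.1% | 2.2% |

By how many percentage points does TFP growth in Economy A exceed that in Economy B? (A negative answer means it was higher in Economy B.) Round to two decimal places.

Labor's share = 1 − 0.35 = 0.65.
Economy A: TFP = 6.9 − 4.06 + 1.105 = 3.945%.
Economy B: TFP = 7.8 − 4.585 − 1.43 = 1.785%.
Difference = 3.945 − (1.785) = 2.16 pp.

2.16 percentage points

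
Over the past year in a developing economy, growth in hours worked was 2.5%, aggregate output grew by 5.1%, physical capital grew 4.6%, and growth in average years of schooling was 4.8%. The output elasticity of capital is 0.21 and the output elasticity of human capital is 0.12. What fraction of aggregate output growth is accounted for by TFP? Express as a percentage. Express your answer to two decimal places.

36.92%

Labor's share = 1 − 0.21 − 0.12 = 0.67.
Physical capital: 0.21 × 4.6 = 0.966 pp.
Average years of schooling: 0.12 × 4.8 = 0.576 pp.
Hours worked: 0.67 × 2.5 = 1.675 pp.
TFP growth = 5.1 − 3.217 = 1.883%.
TFP share of growth = 1.883 / 5.1 × 100 = 36.9216%.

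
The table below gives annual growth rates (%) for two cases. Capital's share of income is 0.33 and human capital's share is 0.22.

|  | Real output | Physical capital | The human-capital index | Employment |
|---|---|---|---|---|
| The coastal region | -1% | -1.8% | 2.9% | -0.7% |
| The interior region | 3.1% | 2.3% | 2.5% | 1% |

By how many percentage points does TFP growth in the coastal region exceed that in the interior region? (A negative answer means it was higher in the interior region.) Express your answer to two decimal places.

-2.07 percentage points

Labor's share = 1 − 0.33 − 0.22 = 0.45.
The coastal region: TFP = -1 + 0.594 − 0.638 + 0.315 = -0.729%.
The interior region: TFP = 3.1 − 0.759 − 0.55 − 0.45 = 1.341%.
Difference = -0.729 − (1.341) = -2.07 pp.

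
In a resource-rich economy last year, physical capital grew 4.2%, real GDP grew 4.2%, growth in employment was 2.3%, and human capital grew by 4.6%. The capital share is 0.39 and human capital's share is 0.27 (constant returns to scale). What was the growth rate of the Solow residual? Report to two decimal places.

Labor's share = 1 − 0.39 − 0.27 = 0.34.
Physical capital: 0.39 × 4.2 = 1.638 pp.
Human capital: 0.27 × 4.6 = 1.242 pp.
Employment: 0.34 × 2.3 = 0.782 pp.
TFP growth = 4.2 − 3.662 = 0.538%.

The Solow residual growth was 0.54%.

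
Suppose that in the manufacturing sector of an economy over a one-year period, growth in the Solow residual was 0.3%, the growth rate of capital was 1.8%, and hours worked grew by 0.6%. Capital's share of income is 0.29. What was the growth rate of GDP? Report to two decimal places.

1.25%

Labor's share = 1 − 0.29 = 0.71.
Capital: 0.29 × 1.8 = 0.522 pp.
Hours worked: 0.71 × 0.6 = 0.426 pp.
Output growth = 0.3 + 0.948 = 1.248%.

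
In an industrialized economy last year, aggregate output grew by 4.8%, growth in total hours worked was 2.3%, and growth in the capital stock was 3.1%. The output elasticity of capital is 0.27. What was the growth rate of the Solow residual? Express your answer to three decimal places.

Labor's share = 1 − 0.27 = 0.73.
The capital stock: 0.27 × 3.1 = 0.837 pp.
Total hours worked: 0.73 × 2.3 = 1.679 pp.
TFP growth = 4.8 − 2.516 = 2.284%.

The Solow residual growth was 2.284%.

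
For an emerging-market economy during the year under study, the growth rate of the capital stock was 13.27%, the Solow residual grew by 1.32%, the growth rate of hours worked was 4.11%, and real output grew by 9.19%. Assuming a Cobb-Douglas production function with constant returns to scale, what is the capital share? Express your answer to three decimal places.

0.410

gY = gA + α·gK + (1−α)·gL, so gY − gA − gL = α(gK − gL).
9.19 − 1.32 − 4.11 = α × (13.27 − 4.11).
3.76 = 9.16 α, so α = 0.41048.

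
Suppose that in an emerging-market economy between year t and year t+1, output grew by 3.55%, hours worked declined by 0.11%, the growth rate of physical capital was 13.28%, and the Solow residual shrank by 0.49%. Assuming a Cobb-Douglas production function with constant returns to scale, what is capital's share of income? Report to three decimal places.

Capital's share of income is 0.310.

gY = gA + α·gK + (1−α)·gL, so gY − gA − gL = α(gK − gL).
3.55 + 0.49 + 0.11 = α × (13.28 − (-0.11)).
4.15 = 13.39 α, so α = 0.30993.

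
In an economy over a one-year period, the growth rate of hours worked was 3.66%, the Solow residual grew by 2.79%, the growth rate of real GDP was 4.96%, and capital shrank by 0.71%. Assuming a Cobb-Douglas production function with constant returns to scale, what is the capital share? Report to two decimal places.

0.34

gY = gA + α·gK + (1−α)·gL, so gY − gA − gL = α(gK − gL).
4.96 − 2.79 − 3.66 = α × (-0.71 − 3.66).
-1.49 = -4.37 α, so α = 0.341.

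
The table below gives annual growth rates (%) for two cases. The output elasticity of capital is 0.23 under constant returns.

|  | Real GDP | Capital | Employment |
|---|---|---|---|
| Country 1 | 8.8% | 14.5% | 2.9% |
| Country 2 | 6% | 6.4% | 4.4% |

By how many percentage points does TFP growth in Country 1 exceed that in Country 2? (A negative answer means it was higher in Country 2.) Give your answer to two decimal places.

2.09 percentage points

Labor's share = 1 − 0.23 = 0.77.
Country 1: TFP = 8.8 − 3.335 − 2.233 = 3.232%.
Country 2: TFP = 6 − 1.472 − 3.388 = 1.14%.
Difference = 3.232 − (1.14) = 2.092 pp.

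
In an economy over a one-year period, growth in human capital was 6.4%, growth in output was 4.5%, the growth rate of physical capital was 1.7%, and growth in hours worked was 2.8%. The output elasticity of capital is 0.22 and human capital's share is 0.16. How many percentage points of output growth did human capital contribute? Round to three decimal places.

Contribution = share × growth = 0.16 × 6.4 = 1.024 pp.

1.024 percentage points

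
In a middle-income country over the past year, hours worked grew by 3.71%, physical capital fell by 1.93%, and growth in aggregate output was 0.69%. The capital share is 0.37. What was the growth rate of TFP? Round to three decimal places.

-0.933%

Labor's share = 1 − 0.37 = 0.63.
Physical capital: 0.37 × (-1.93) = -0.7141 pp.
Hours worked: 0.63 × 3.71 = 2.3373 pp.
TFP growth = 0.69 − 1.6232 = -0.9332%.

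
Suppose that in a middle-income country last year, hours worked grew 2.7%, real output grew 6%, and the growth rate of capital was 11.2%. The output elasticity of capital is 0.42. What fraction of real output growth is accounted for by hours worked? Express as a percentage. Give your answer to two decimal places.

Labor's share = 1 − 0.42 = 0.58.
Hours worked contributed 0.58 × 2.7 = 1.566 pp.
Share of growth = 1.566 / 6 × 100 = 26.1%.

26.10%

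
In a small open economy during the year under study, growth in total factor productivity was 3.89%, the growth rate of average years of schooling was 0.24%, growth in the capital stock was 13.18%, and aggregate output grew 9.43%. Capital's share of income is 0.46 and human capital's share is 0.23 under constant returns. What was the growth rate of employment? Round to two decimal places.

-1.86%

Labor's share = 1 − 0.46 − 0.23 = 0.31.
gY = gA + 0.46×13.18 + 0.23×0.24 + 0.31×g.
0.31×g = 9.43 − 3.89 − 6.118 = -0.578.
g = -0.578 / 0.31 = -1.8645%.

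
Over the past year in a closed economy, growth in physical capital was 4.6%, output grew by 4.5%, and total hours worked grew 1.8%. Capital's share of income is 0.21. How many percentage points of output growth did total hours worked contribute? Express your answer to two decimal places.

Labor's share = 1 − 0.21 = 0.79.
Contribution = share × growth = 0.79 × 1.8 = 1.422 pp.

1.42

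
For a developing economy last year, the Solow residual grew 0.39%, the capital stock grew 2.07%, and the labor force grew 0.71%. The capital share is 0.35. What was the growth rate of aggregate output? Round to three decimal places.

Labor's share = 1 − 0.35 = 0.65.
The capital stock: 0.35 × 2.07 = 0.7245 pp.
The labor force: 0.65 × 0.71 = 0.4615 pp.
Output growth = 0.39 + 1.186 = 1.576%.

1.576%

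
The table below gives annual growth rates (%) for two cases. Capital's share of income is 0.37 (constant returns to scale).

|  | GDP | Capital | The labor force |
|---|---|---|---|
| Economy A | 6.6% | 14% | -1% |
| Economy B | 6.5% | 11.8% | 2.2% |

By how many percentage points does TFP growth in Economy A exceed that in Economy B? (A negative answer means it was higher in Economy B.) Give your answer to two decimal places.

Labor's share = 1 − 0.37 = 0.63.
Economy A: TFP = 6.6 − 5.18 + 0.63 = 2.05%.
Economy B: TFP = 6.5 − 4.366 − 1.386 = 0.748%.
Difference = 2.05 − (0.748) = 1.302 pp.

1.30 percentage points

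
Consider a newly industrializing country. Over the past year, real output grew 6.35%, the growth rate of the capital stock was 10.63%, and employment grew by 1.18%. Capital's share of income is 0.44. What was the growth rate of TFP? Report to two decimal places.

TFP growth was 1.01%.

Labor's share = 1 − 0.44 = 0.56.
The capital stock: 0.44 × 10.63 = 4.6772 pp.
Employment: 0.56 × 1.18 = 0.6608 pp.
TFP growth = 6.35 − 5.338 = 1.012%.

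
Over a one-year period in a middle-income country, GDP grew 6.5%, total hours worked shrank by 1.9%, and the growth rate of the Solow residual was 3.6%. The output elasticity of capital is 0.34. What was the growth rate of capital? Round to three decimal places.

Labor's share = 1 − 0.34 = 0.66.
gY = gA + 0.66×(-1.9) + 0.34×g.
0.34×g = 6.5 − 3.6 + 1.254 = 4.154.
g = 4.154 / 0.34 = 12.21765%.

12.218%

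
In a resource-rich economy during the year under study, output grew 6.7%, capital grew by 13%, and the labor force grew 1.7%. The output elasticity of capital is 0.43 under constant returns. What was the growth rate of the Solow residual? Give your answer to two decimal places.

The Solow residual growth was 0.14%.

Labor's share = 1 − 0.43 = 0.57.
Capital: 0.43 × 13 = 5.59 pp.
The labor force: 0.57 × 1.7 = 0.969 pp.
TFP growth = 6.7 − 6.559 = 0.141%.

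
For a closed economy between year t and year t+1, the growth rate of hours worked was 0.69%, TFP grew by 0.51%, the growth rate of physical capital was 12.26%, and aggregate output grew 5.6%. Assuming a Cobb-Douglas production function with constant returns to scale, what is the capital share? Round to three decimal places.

gY = gA + α·gK + (1−α)·gL, so gY − gA − gL = α(gK − gL).
5.6 − 0.51 − 0.69 = α × (12.26 − 0.69).
4.4 = 11.57 α, so α = 0.38029.

The capital share is 0.380.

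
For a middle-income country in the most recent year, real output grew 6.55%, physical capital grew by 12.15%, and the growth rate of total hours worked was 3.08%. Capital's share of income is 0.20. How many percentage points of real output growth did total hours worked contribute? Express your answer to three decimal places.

2.464

Labor's share = 1 − 0.2 = 0.8.
Contribution = share × growth = 0.8 × 3.08 = 2.464 pp.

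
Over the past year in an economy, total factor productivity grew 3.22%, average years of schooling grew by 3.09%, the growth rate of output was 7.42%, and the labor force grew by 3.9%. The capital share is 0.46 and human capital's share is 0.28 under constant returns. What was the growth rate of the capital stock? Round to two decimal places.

The capital stock growth was 5.05%.

Labor's share = 1 − 0.46 − 0.28 = 0.26.
gY = gA + 0.28×3.09 + 0.26×3.9 + 0.46×g.
0.46×g = 7.42 − 3.22 − 1.8792 = 2.3208.
g = 2.3208 / 0.46 = 5.0452%.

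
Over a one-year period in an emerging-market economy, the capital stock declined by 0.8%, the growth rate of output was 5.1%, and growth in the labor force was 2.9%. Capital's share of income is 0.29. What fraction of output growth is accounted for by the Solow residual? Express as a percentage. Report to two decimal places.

64.18%

Labor's share = 1 − 0.29 = 0.71.
The capital stock: 0.29 × (-0.8) = -0.232 pp.
The labor force: 0.71 × 2.9 = 2.059 pp.
TFP growth = 5.1 − 1.827 = 3.273%.
TFP share of growth = 3.273 / 5.1 × 100 = 64.1765%.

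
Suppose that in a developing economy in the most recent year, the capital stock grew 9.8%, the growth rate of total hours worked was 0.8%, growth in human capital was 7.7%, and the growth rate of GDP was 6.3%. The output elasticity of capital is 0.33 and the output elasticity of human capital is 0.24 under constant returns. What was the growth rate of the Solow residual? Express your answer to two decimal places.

0.87%

Labor's share = 1 − 0.33 − 0.24 = 0.43.
The capital stock: 0.33 × 9.8 = 3.234 pp.
Human capital: 0.24 × 7.7 = 1.848 pp.
Total hours worked: 0.43 × 0.8 = 0.344 pp.
TFP growth = 6.3 − 5.426 = 0.874%.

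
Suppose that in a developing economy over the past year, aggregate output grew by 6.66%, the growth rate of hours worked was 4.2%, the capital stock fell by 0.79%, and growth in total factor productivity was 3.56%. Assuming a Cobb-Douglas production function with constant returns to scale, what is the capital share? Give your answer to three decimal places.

gY = gA + α·gK + (1−α)·gL, so gY − gA − gL = α(gK − gL).
6.66 − 3.56 − 4.2 = α × (-0.79 − 4.2).
-1.1 = -4.99 α, so α = 0.22044.

The capital share is 0.220.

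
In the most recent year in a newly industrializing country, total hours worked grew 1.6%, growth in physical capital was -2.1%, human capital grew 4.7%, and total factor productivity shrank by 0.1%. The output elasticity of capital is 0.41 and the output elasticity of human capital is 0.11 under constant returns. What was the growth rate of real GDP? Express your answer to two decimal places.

Labor's share = 1 − 0.41 − 0.11 = 0.48.
Physical capital: 0.41 × (-2.1) = -0.861 pp.
Human capital: 0.11 × 4.7 = 0.517 pp.
Total hours worked: 0.48 × 1.6 = 0.768 pp.
Output growth = -0.1 + 0.424 = 0.324%.

Real GDP growth was 0.32%.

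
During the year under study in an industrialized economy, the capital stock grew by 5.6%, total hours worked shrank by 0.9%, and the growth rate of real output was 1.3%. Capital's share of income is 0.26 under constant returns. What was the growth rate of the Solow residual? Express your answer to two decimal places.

Labor's share = 1 − 0.26 = 0.74.
The capital stock: 0.26 × 5.6 = 1.456 pp.
Total hours worked: 0.74 × (-0.9) = -0.666 pp.
TFP growth = 1.3 − 0.79 = 0.51%.

The Solow residual grew 0.51%.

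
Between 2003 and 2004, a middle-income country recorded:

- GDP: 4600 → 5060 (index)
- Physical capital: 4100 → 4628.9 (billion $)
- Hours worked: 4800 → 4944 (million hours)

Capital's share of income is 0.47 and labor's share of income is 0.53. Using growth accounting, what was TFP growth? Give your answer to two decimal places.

2.35%

GDP growth = (5060 − 4600) / 4600 = 10%.
Physical capital growth = (4628.9 − 4100) / 4100 = 12.9%.
Hours worked growth = (4944 − 4800) / 4800 = 3%.
Labor's share = 1 − 0.47 = 0.53.
Physical capital: 0.47 × 12.9 = 6.063 pp.
Hours worked: 0.53 × 3 = 1.59 pp.
TFP growth = 10 − 7.653 = 2.347%.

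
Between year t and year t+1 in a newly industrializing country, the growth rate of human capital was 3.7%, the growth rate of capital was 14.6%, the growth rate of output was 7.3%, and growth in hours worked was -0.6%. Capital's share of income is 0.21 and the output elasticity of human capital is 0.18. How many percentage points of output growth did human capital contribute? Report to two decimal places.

0.67 pp

Contribution = share × growth = 0.18 × 3.7 = 0.666 pp.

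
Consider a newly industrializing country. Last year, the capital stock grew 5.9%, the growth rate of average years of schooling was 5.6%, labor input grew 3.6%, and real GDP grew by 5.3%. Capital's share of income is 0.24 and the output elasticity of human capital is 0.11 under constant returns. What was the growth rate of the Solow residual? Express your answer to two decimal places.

Labor's share = 1 − 0.24 − 0.11 = 0.65.
The capital stock: 0.24 × 5.9 = 1.416 pp.
Average years of schooling: 0.11 × 5.6 = 0.616 pp.
Labor input: 0.65 × 3.6 = 2.34 pp.
TFP growth = 5.3 − 4.372 = 0.928%.

The Solow residual growth was 0.93%.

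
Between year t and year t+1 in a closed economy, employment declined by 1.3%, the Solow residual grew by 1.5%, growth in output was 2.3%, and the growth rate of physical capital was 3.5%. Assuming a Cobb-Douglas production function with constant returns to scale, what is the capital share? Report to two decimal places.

The capital share is 0.44.

gY = gA + α·gK + (1−α)·gL, so gY − gA − gL = α(gK − gL).
2.3 − 1.5 + 1.3 = α × (3.5 − (-1.3)).
2.1 = 4.8 α, so α = 0.4375.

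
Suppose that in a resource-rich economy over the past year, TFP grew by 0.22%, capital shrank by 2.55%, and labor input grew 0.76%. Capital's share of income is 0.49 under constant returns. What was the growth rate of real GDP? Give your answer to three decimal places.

Labor's share = 1 − 0.49 = 0.51.
Capital: 0.49 × (-2.55) = -1.2495 pp.
Labor input: 0.51 × 0.76 = 0.3876 pp.
Output growth = 0.22 + (-0.8619) = -0.6419%.

-0.642%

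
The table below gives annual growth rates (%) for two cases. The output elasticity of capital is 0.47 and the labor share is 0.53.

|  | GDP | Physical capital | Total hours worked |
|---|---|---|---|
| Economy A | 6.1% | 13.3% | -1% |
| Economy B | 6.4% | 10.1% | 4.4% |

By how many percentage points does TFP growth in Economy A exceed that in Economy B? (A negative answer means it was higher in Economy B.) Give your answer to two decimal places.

1.06 percentage points

Labor's share = 1 − 0.47 = 0.53.
Economy A: TFP = 6.1 − 6.251 + 0.53 = 0.379%.
Economy B: TFP = 6.4 − 4.747 − 2.332 = -0.679%.
Difference = 0.379 − (-0.679) = 1.058 pp.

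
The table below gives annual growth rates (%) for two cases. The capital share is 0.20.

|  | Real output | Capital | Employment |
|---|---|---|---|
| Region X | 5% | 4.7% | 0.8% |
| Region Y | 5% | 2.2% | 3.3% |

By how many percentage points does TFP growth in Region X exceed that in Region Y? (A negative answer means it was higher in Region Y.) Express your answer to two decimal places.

1.50 percentage points

Labor's share = 1 − 0.2 = 0.8.
Region X: TFP = 5 − 0.94 − 0.64 = 3.42%.
Region Y: TFP = 5 − 0.44 − 2.64 = 1.92%.
Difference = 3.42 − (1.92) = 1.5 pp.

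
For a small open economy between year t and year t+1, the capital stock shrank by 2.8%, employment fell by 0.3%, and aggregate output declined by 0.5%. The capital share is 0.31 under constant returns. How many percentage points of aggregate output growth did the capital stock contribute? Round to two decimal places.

Contribution = share × growth = 0.31 × (-2.8) = -0.868 pp.

-0.87 pp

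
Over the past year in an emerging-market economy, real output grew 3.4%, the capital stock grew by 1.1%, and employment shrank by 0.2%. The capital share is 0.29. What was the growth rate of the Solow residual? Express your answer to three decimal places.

3.223%

Labor's share = 1 − 0.29 = 0.71.
The capital stock: 0.29 × 1.1 = 0.319 pp.
Employment: 0.71 × (-0.2) = -0.142 pp.
TFP growth = 3.4 − 0.177 = 3.223%.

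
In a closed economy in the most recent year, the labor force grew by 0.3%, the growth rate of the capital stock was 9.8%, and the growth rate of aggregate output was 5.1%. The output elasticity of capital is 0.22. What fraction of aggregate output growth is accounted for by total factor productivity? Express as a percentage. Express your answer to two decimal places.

53.14%

Labor's share = 1 − 0.22 = 0.78.
The capital stock: 0.22 × 9.8 = 2.156 pp.
The labor force: 0.78 × 0.3 = 0.234 pp.
TFP growth = 5.1 − 2.39 = 2.71%.
TFP share of growth = 2.71 / 5.1 × 100 = 53.1373%.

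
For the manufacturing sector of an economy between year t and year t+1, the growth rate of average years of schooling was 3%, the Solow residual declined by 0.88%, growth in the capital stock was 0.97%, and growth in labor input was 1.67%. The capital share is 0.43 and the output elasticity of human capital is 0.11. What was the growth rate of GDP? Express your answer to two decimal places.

Labor's share = 1 − 0.43 − 0.11 = 0.46.
The capital stock: 0.43 × 0.97 = 0.4171 pp.
Average years of schooling: 0.11 × 3 = 0.33 pp.
Labor input: 0.46 × 1.67 = 0.7682 pp.
Output growth = -0.88 + 1.5153 = 0.6353%.

0.64%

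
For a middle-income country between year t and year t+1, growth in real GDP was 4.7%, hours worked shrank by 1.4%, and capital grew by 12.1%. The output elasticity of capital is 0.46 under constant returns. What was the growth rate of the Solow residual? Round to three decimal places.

-0.110%

Labor's share = 1 − 0.46 = 0.54.
Capital: 0.46 × 12.1 = 5.566 pp.
Hours worked: 0.54 × (-1.4) = -0.756 pp.
TFP growth = 4.7 − 4.81 = -0.11%.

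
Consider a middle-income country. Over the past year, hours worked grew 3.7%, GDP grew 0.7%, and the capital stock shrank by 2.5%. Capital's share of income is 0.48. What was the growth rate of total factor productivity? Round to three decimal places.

Labor's share = 1 − 0.48 = 0.52.
The capital stock: 0.48 × (-2.5) = -1.2 pp.
Hours worked: 0.52 × 3.7 = 1.924 pp.
TFP growth = 0.7 − 0.724 = -0.024%.

-0.024%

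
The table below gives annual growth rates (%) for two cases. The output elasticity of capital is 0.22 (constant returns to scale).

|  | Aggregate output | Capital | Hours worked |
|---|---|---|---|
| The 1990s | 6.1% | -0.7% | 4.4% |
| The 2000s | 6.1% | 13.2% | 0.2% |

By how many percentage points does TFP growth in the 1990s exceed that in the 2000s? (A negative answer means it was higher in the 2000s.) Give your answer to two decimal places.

Labor's share = 1 − 0.22 = 0.78.
The 1990s: TFP = 6.1 + 0.154 − 3.432 = 2.822%.
The 2000s: TFP = 6.1 − 2.904 − 0.156 = 3.04%.
Difference = 2.822 − (3.04) = -0.218 pp.

-0.22 percentage points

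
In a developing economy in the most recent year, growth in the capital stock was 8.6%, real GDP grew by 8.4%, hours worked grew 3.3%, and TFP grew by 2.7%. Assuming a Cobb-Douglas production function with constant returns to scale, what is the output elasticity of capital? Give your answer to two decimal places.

gY = gA + α·gK + (1−α)·gL, so gY − gA − gL = α(gK − gL).
8.4 − 2.7 − 3.3 = α × (8.6 − 3.3).
2.4 = 5.3 α, so α = 0.4528.

α = 0.45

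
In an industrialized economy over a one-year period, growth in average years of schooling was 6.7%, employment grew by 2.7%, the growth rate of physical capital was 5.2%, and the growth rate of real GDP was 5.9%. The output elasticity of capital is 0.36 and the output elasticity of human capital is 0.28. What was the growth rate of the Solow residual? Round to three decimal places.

Labor's share = 1 − 0.36 − 0.28 = 0.36.
Physical capital: 0.36 × 5.2 = 1.872 pp.
Average years of schooling: 0.28 × 6.7 = 1.876 pp.
Employment: 0.36 × 2.7 = 0.972 pp.
TFP growth = 5.9 − 4.72 = 1.18%.

1.180%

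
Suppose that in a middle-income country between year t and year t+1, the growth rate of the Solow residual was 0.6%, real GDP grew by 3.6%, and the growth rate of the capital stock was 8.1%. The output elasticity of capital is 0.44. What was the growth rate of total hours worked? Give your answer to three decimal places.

Labor's share = 1 − 0.44 = 0.56.
gY = gA + 0.44×8.1 + 0.56×g.
0.56×g = 3.6 − 0.6 − 3.564 = -0.564.
g = -0.564 / 0.56 = -1.00714%.

-1.007%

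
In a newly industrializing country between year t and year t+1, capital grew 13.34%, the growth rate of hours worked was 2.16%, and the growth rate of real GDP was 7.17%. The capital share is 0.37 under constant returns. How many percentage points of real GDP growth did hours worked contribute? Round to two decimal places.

1.36

Labor's share = 1 − 0.37 = 0.63.
Contribution = share × growth = 0.63 × 2.16 = 1.3608 pp.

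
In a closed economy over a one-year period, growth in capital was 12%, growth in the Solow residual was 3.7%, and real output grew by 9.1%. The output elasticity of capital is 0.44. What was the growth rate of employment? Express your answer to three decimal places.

Employment grew 0.214%.

Labor's share = 1 − 0.44 = 0.56.
gY = gA + 0.44×12 + 0.56×g.
0.56×g = 9.1 − 3.7 − 5.28 = 0.12.
g = 0.12 / 0.56 = 0.21429%.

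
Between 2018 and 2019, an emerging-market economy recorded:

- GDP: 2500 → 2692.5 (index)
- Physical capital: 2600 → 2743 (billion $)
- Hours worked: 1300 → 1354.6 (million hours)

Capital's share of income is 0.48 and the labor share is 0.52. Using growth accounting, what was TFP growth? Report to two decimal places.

GDP growth = (2692.5 − 2500) / 2500 = 7.7%.
Physical capital growth = (2743 − 2600) / 2600 = 5.5%.
Hours worked growth = (1354.6 − 1300) / 1300 = 4.2%.
Labor's share = 1 − 0.48 = 0.52.
Physical capital: 0.48 × 5.5 = 2.64 pp.
Hours worked: 0.52 × 4.2 = 2.184 pp.
TFP growth = 7.7 − 4.824 = 2.876%.

2.88%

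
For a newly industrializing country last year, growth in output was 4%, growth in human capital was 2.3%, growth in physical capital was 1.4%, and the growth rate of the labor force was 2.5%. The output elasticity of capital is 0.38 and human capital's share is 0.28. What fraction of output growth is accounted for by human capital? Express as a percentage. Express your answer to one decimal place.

Human capital accounted for 16.1% of growth.

Human capital contributed 0.28 × 2.3 = 0.644 pp.
Share of growth = 0.644 / 4 × 100 = 16.1%.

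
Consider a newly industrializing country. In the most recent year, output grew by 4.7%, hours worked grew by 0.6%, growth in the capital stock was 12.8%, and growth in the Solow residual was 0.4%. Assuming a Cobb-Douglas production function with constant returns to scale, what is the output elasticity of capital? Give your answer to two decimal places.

0.30

gY = gA + α·gK + (1−α)·gL, so gY − gA − gL = α(gK − gL).
4.7 − 0.4 − 0.6 = α × (12.8 − 0.6).
3.7 = 12.2 α, so α = 0.3033.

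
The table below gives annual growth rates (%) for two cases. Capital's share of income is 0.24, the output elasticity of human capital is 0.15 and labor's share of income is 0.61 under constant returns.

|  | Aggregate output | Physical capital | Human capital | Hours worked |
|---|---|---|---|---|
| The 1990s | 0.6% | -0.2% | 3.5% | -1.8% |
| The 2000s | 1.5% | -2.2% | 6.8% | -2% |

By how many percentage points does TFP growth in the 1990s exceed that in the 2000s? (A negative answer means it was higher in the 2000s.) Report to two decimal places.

-1.01 percentage points

Labor's share = 1 − 0.24 − 0.15 = 0.61.
The 1990s: TFP = 0.6 + 0.048 − 0.525 + 1.098 = 1.221%.
The 2000s: TFP = 1.5 + 0.528 − 1.02 + 1.22 = 2.228%.
Difference = 1.221 − (2.228) = -1.007 pp.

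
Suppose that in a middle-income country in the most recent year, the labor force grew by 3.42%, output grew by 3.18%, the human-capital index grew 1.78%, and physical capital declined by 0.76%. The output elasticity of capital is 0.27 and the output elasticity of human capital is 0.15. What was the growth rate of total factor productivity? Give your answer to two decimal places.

Labor's share = 1 − 0.27 − 0.15 = 0.58.
Physical capital: 0.27 × (-0.76) = -0.2052 pp.
The human-capital index: 0.15 × 1.78 = 0.267 pp.
The labor force: 0.58 × 3.42 = 1.9836 pp.
TFP growth = 3.18 − 2.0454 = 1.1346%.

Total factor productivity grew 1.13%.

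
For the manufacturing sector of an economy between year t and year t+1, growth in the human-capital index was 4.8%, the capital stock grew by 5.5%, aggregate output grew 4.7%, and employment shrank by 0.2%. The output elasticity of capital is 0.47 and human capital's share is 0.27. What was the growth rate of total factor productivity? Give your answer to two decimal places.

0.87%

Labor's share = 1 − 0.47 − 0.27 = 0.26.
The capital stock: 0.47 × 5.5 = 2.585 pp.
The human-capital index: 0.27 × 4.8 = 1.296 pp.
Employment: 0.26 × (-0.2) = -0.052 pp.
TFP growth = 4.7 − 3.829 = 0.871%.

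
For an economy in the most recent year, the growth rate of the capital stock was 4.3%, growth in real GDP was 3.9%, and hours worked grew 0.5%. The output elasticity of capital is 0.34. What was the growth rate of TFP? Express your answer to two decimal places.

Labor's share = 1 − 0.34 = 0.66.
The capital stock: 0.34 × 4.3 = 1.462 pp.
Hours worked: 0.66 × 0.5 = 0.33 pp.
TFP growth = 3.9 − 1.792 = 2.108%.

TFP grew 2.11%.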